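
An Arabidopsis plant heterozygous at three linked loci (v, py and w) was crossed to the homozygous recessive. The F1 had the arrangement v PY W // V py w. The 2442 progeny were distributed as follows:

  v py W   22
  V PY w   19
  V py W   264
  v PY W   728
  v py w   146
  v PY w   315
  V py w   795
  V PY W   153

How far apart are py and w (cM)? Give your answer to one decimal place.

The two rarest classes, v py W and V PY w, are the double crossovers. Comparing them with the parentals, only the py allele has switched, so py is the middle locus and the order is v – py – w.
Crossovers in the py–w interval produce the single-crossover classes v PY w and V py W (315 + 264 = 579) plus the double crossovers (41).
RF(py–w) = (579 + 41) / 2442 = 620/2442 = 0.2539 → 25.4 cM.

25.4 cM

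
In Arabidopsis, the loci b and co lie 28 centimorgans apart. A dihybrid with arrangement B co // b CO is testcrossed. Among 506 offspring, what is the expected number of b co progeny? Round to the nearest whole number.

A map distance of 28 centimorgans corresponds to a recombination frequency of 0.280.
The F1 is B co / b CO, so b co is a recombinant gamete class with expected frequency r/2 = 0.280/2 = 0.1400.
Expected number = 0.1400 × 506 = 70.84 ≈ 71.

71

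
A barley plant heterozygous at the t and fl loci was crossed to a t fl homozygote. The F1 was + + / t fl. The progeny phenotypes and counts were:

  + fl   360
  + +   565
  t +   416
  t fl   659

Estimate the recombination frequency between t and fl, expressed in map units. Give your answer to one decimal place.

38.8 map units

The recombinant classes are + fl and t +: 360 + 416 = 776.
Recombination frequency = 776/2000 = 0.3880 ≈ 38.8%, i.e. 38.8 map units.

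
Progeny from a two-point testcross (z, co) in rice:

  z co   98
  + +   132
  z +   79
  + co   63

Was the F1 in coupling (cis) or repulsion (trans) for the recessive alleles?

The two most frequent classes are + + (132) and z co (98); these are the parental (non-recombinant) types.
So the F1 carried + + on one chromosome and z co on the other — the recessive alleles are on the same chromosome (cis / coupling).

cis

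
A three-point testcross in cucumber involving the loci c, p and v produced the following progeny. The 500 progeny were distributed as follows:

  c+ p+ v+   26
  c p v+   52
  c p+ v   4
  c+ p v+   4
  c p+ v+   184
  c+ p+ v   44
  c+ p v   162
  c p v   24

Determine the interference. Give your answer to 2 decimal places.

0.34

The two most frequent reciprocal classes, c p+ v+ and c+ p v, are the parental types, so the F1 was c p+ v+ / c+ p v.
The two rarest classes, c p+ v and c+ p v+, are the double crossovers. Comparing them with the parentals, only the v allele has switched, so v is the middle locus and the order is p – v – c.
p–v: (96 + 8)/500 = 0.2080; v–c: (50 + 8)/500 = 0.1160.
Expected DCO frequency = 0.2080 × 0.1160 ≈ 0.02413; observed = 8/500 ≈ 0.01600.
Coefficient of coincidence = 0.01600/0.02413 ≈ 0.66; interference = 1 − 0.66 = 0.34.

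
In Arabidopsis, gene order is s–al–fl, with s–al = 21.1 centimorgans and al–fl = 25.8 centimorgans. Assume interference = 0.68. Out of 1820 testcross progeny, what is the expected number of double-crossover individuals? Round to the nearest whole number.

Map distances give recombination frequencies of 0.211 and 0.258 for the two intervals.
With interference 0.68 (so coincidence = 0.32), expected double-crossover frequency = 0.211 × 0.258 × 0.32 = 0.01742.
Expected number = 0.01742 × 1820 = 31.70 ≈ 32.

32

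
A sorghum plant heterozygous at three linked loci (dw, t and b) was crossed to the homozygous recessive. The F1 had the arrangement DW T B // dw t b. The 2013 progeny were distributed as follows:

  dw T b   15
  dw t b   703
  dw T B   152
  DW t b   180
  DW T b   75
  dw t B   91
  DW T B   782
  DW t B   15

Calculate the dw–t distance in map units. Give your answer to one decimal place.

The two rarest classes, DW t B and dw T b, are the double crossovers. Comparing them with the parentals, only the t allele has switched, so t is the middle locus and the order is dw – t – b.
Crossovers in the dw–t interval produce the single-crossover classes dw T B and DW t b (152 + 180 = 332) plus the double crossovers (30).
RF(dw–t) = (332 + 30) / 2013 = 362/2013 = 0.1798 → 18.0 map units.

18.0 map units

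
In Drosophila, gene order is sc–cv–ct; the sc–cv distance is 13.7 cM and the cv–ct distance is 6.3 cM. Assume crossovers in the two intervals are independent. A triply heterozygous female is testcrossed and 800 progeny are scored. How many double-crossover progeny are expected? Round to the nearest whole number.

7

Map distances give recombination frequencies of 0.137 and 0.063 for the two intervals.
With no interference, expected double-crossover frequency = 0.137 × 0.063 = 0.00863.
Expected number = 0.00863 × 800 = 6.90 ≈ 7.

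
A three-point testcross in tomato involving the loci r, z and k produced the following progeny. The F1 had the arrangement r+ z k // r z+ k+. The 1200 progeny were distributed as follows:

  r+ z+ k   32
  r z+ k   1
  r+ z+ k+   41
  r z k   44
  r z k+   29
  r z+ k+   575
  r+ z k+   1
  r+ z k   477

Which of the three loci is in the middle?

The two rarest classes, r+ z k+ and r z+ k, are the double crossovers. Comparing them with the parentals, only the k allele has switched, so k is the middle locus and the order is z – k – r.

k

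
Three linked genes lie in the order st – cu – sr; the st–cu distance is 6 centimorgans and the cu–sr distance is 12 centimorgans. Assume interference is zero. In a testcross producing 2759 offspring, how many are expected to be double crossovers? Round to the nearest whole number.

Map distances give recombination frequencies of 0.060 and 0.120 for the two intervals.
With no interference, expected double-crossover frequency = 0.060 × 0.120 = 0.00720.
Expected number = 0.00720 × 2759 = 19.86 ≈ 20.

20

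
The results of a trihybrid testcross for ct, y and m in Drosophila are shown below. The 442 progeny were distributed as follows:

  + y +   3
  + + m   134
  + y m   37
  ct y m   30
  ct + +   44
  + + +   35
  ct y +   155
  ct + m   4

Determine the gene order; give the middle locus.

The two most frequent reciprocal classes, + + m and ct y +, are the parental types, so the F1 was + + m / ct y +.
The two rarest classes, ct + m and + y +, are the double crossovers. Comparing them with the parentals, only the ct allele has switched, so ct is the middle locus and the order is m – ct – y.

ct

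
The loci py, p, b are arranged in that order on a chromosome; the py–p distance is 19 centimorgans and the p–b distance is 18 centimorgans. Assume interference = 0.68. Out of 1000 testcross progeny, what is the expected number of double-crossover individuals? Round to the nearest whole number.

11

Map distances give recombination frequencies of 0.190 and 0.180 for the two intervals.
With interference 0.68 (so coincidence = 0.32), expected double-crossover frequency = 0.190 × 0.180 × 0.32 = 0.01094.
Expected number = 0.01094 × 1000 = 10.94 ≈ 11.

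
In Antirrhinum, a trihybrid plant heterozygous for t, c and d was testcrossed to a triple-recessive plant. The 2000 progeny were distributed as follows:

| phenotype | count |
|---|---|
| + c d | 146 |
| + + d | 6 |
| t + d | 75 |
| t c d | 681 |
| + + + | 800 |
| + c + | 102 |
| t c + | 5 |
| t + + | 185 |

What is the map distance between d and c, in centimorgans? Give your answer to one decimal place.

The two most frequent reciprocal classes, + + + and t c d, are the parental types, so the F1 was + + + / t c d.
The two rarest classes, + + d and t c +, are the double crossovers. Comparing them with the parentals, only the d allele has switched, so d is the middle locus and the order is t – d – c.
Crossovers in the d–c interval produce the single-crossover classes + c + and t + d (102 + 75 = 177) plus the double crossovers (11).
RF(d–c) = (177 + 11) / 2000 = 188/2000 = 0.0940 → 9.4 centimorgans.

9.4 centimorgans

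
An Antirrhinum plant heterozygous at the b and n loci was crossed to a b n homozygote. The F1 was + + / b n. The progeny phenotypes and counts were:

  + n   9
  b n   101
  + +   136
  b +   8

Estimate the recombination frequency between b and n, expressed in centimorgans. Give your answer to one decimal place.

The recombinant classes are + n and b +: 9 + 8 = 17.
Recombination frequency = 17/254 = 0.0669 ≈ 6.7%, i.e. 6.7 centimorgans.

6.7 centimorgans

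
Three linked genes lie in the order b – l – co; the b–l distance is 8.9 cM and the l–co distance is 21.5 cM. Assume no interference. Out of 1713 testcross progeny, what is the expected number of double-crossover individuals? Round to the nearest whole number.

Map distances give recombination frequencies of 0.089 and 0.215 for the two intervals.
With no interference, expected double-crossover frequency = 0.089 × 0.215 = 0.01914.
Expected number = 0.01914 × 1713 = 32.78 ≈ 33.

33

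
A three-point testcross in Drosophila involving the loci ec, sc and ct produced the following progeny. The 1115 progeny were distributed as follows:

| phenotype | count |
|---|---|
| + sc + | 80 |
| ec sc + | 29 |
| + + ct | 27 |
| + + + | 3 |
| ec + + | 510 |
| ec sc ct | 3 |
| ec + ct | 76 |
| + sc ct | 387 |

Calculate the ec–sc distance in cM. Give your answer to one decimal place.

5.6 cM

The two most frequent reciprocal classes, ec + + and + sc ct, are the parental types, so the F1 was ec + + / + sc ct.
The two rarest classes, + + + and ec sc ct, are the double crossovers. Comparing them with the parentals, only the ec allele has switched, so ec is the middle locus and the order is ct – ec – sc.
Crossovers in the ec–sc interval produce the single-crossover classes ec sc + and + + ct (29 + 27 = 56) plus the double crossovers (6).
RF(ec–sc) = (56 + 6) / 1115 = 62/1115 = 0.0556 → 5.6 cM.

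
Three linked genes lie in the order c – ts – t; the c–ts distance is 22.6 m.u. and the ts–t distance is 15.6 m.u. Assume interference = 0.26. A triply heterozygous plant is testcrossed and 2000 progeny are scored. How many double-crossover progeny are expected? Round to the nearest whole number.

Map distances give recombination frequencies of 0.226 and 0.156 for the two intervals.
With interference 0.26 (so coincidence = 0.74), expected double-crossover frequency = 0.226 × 0.156 × 0.74 = 0.02609.
Expected number = 0.02609 × 2000 = 52.18 ≈ 52.

52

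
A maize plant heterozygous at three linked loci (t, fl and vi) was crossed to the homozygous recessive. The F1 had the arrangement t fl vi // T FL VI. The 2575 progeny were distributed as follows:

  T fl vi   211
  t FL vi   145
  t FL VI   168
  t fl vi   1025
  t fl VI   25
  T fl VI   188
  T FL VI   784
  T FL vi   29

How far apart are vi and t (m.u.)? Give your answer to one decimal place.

16.8 m.u.

The two rarest classes, t fl VI and T FL vi, are the double crossovers. Comparing them with the parentals, only the vi allele has switched, so vi is the middle locus and the order is fl – vi – t.
Crossovers in the vi–t interval produce the single-crossover classes T fl vi and t FL VI (211 + 168 = 379) plus the double crossovers (54).
RF(vi–t) = (379 + 54) / 2575 = 433/2575 = 0.1682 → 16.8 m.u.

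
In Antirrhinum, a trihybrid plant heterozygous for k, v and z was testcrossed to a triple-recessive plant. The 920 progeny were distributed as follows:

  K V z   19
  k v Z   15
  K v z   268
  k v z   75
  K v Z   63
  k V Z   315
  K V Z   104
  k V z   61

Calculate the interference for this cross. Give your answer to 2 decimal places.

The two most frequent reciprocal classes, k V Z and K v z, are the parental types, so the F1 was k V Z / K v z.
The two rarest classes, k v Z and K V z, are the double crossovers. Comparing them with the parentals, only the v allele has switched, so v is the middle locus and the order is z – v – k.
z–v: (124 + 34)/920 = 0.1717; v–k: (179 + 34)/920 = 0.2315.
Expected DCO frequency = 0.1717 × 0.2315 ≈ 0.03975; observed = 34/920 ≈ 0.03696.
Coefficient of coincidence = 0.03696/0.03975 ≈ 0.93; interference = 1 − 0.93 = 0.07.

0.07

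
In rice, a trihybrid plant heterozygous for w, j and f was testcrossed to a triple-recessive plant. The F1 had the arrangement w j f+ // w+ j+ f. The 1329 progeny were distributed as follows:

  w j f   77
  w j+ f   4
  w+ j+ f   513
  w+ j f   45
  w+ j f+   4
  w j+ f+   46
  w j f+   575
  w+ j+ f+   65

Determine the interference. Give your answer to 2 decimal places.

0.28

The two rarest classes, w+ j f+ and w j+ f, are the double crossovers. Comparing them with the parentals, only the w allele has switched, so w is the middle locus and the order is f – w – j.
f–w: (142 + 8)/1329 = 0.1129; w–j: (91 + 8)/1329 = 0.0745.
Expected DCO frequency = 0.1129 × 0.0745 ≈ 0.00841; observed = 8/1329 ≈ 0.00602.
Coefficient of coincidence = 0.00602/0.00841 ≈ 0.72; interference = 1 − 0.72 = 0.28.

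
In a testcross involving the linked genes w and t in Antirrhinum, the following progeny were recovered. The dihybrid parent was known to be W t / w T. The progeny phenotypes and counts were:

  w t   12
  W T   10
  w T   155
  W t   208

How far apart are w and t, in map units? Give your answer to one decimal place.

The recombinant classes are W T and w t: 10 + 12 = 22.
Recombination frequency = 22/385 = 0.0571 ≈ 5.7%, i.e. 5.7 map units.

5.7 map units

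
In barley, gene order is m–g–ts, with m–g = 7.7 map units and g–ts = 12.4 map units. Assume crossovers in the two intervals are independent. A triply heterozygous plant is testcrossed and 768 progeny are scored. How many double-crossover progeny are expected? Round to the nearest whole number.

Map distances give recombination frequencies of 0.077 and 0.124 for the two intervals.
With no interference, expected double-crossover frequency = 0.077 × 0.124 = 0.00955.
Expected number = 0.00955 × 768 = 7.33 ≈ 7.

7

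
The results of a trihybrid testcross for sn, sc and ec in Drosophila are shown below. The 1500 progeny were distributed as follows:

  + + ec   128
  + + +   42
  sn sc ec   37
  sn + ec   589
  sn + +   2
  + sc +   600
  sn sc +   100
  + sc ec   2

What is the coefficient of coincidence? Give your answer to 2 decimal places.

The two most frequent reciprocal classes, sn + ec and + sc +, are the parental types, so the F1 was sn + ec / + sc +.
The two rarest classes, sn + + and + sc ec, are the double crossovers. Comparing them with the parentals, only the ec allele has switched, so ec is the middle locus and the order is sc – ec – sn.
sc–ec: (79 + 4)/1500 = 0.0553; ec–sn: (228 + 4)/1500 = 0.1547.
Expected DCO frequency = 0.0553 × 0.1547 ≈ 0.00855; observed = 4/1500 ≈ 0.00267.
Coefficient of coincidence = 0.00267/0.00855 ≈ 0.31.

0.31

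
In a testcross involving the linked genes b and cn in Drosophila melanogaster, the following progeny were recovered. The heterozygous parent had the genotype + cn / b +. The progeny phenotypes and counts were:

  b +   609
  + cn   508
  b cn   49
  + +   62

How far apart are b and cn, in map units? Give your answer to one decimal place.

The recombinant classes are + + and b cn: 62 + 49 = 111.
Recombination frequency = 111/1228 = 0.0904 ≈ 9.0%, i.e. 9.0 map units.

9.0 map units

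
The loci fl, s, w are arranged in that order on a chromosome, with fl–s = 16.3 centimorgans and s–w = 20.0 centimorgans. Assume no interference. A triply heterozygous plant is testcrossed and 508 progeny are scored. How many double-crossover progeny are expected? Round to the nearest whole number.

Map distances give recombination frequencies of 0.163 and 0.200 for the two intervals.
With no interference, expected double-crossover frequency = 0.163 × 0.200 = 0.03260.
Expected number = 0.03260 × 508 = 16.56 ≈ 17.

17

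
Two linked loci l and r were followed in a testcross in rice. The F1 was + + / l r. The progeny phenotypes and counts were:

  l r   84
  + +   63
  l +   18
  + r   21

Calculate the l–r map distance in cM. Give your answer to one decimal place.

The recombinant classes are + r and l +: 21 + 18 = 39.
Recombination frequency = 39/186 = 0.2097 ≈ 21.0%, i.e. 21.0 cM.

21.0 cM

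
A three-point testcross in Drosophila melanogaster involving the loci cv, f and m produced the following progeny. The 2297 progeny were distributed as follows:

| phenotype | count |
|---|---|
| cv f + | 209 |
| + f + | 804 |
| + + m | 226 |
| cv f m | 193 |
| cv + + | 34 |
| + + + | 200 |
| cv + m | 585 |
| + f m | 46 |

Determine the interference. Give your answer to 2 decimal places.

0.25

The two most frequent reciprocal classes, + f + and cv + m, are the parental types, so the F1 was + f + / cv + m.
The two rarest classes, + f m and cv + +, are the double crossovers. Comparing them with the parentals, only the m allele has switched, so m is the middle locus and the order is f – m – cv.
f–m: (393 + 80)/2297 = 0.2059; m–cv: (435 + 80)/2297 = 0.2242.
Expected DCO frequency = 0.2059 × 0.2242 ≈ 0.04616; observed = 80/2297 ≈ 0.03483.
Coefficient of coincidence = 0.03483/0.04616 ≈ 0.75; interference = 1 − 0.75 = 0.25.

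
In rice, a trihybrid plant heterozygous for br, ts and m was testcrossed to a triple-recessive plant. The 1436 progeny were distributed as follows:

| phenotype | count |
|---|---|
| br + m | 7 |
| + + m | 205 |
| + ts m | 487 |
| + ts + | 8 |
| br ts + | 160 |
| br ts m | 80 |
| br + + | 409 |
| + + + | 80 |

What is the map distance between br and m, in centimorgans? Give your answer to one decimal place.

12.2 centimorgans

The two most frequent reciprocal classes, br + + and + ts m, are the parental types, so the F1 was br + + / + ts m.
The two rarest classes, br + m and + ts +, are the double crossovers. Comparing them with the parentals, only the m allele has switched, so m is the middle locus and the order is ts – m – br.
Crossovers in the m–br interval produce the single-crossover classes + + + and br ts m (80 + 80 = 160) plus the double crossovers (15).
RF(m–br) = (160 + 15) / 1436 = 175/1436 = 0.1219 → 12.2 centimorgans.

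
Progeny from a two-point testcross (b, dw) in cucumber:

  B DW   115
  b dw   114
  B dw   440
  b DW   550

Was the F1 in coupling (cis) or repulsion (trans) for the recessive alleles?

The two most frequent classes are B dw (440) and b DW (550); these are the parental (non-recombinant) types.
So the F1 carried B dw on one chromosome and b DW on the other — the recessive alleles are on opposite chromosomes (trans / repulsion).

trans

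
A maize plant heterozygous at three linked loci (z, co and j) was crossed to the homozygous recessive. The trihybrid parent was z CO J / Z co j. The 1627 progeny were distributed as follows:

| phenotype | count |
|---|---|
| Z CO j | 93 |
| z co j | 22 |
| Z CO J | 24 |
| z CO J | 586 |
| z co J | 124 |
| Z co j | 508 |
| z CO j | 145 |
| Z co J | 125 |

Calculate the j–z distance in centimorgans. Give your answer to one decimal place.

19.4 centimorgans

The two rarest classes, Z CO J and z co j, are the double crossovers. Comparing them with the parentals, only the z allele has switched, so z is the middle locus and the order is j – z – co.
Crossovers in the j–z interval produce the single-crossover classes z CO j and Z co J (145 + 125 = 270) plus the double crossovers (46).
RF(j–z) = (270 + 46) / 1627 = 316/1627 = 0.1942 → 19.4 centimorgans.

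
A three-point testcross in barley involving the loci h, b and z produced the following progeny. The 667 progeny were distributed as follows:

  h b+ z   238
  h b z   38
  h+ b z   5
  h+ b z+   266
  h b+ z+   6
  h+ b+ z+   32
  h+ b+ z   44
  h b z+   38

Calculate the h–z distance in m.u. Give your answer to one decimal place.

13.9 m.u.

The two most frequent reciprocal classes, h+ b z+ and h b+ z, are the parental types, so the F1 was h+ b z+ / h b+ z.
The two rarest classes, h+ b z and h b+ z+, are the double crossovers. Comparing them with the parentals, only the z allele has switched, so z is the middle locus and the order is b – z – h.
Crossovers in the z–h interval produce the single-crossover classes h b z+ and h+ b+ z (38 + 44 = 82) plus the double crossovers (11).
RF(z–h) = (82 + 11) / 667 = 93/667 = 0.1394 → 13.9 m.u.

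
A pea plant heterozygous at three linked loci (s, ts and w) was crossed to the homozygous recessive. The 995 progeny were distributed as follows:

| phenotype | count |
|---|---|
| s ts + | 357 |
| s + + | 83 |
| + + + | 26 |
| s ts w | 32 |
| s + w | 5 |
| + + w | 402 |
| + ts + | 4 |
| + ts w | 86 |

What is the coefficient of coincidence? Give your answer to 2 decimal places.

The two most frequent reciprocal classes, + + w and s ts +, are the parental types, so the F1 was + + w / s ts +.
The two rarest classes, s + w and + ts +, are the double crossovers. Comparing them with the parentals, only the s allele has switched, so s is the middle locus and the order is w – s – ts.
w–s: (58 + 9)/995 = 0.0673; s–ts: (169 + 9)/995 = 0.1789.
Expected DCO frequency = 0.0673 × 0.1789 ≈ 0.01204; observed = 9/995 ≈ 0.00905.
Coefficient of coincidence = 0.00905/0.01204 ≈ 0.75.

0.75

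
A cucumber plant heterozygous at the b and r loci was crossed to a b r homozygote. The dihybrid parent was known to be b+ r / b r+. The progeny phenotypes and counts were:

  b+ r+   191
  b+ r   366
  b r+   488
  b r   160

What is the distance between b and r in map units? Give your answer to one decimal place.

29.1 map units

The recombinant classes are b+ r+ and b r: 191 + 160 = 351.
Recombination frequency = 351/1205 = 0.2913 ≈ 29.1%, i.e. 29.1 map units.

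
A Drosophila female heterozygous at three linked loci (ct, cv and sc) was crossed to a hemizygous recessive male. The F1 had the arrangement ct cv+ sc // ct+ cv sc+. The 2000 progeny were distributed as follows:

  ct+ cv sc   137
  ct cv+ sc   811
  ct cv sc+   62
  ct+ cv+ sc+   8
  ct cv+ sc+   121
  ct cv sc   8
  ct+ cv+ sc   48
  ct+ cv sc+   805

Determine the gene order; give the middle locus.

cv

The two rarest classes, ct cv sc and ct+ cv+ sc+, are the double crossovers. Comparing them with the parentals, only the cv allele has switched, so cv is the middle locus and the order is sc – cv – ct.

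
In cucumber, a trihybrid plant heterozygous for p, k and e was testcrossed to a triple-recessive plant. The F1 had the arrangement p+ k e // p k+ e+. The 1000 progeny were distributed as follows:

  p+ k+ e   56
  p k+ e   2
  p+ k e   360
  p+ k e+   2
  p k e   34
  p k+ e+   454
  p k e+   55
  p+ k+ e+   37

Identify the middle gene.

The two rarest classes, p+ k e+ and p k+ e, are the double crossovers. Comparing them with the parentals, only the e allele has switched, so e is the middle locus and the order is p – e – k.

e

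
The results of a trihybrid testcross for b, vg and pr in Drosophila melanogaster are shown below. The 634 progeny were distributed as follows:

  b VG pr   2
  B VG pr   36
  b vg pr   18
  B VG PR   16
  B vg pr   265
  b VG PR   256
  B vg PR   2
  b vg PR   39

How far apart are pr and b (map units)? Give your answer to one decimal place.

The two most frequent reciprocal classes, B vg pr and b VG PR, are the parental types, so the F1 was B vg pr / b VG PR.
The two rarest classes, B vg PR and b VG pr, are the double crossovers. Comparing them with the parentals, only the pr allele has switched, so pr is the middle locus and the order is vg – pr – b.
Crossovers in the pr–b interval produce the single-crossover classes b vg pr and B VG PR (18 + 16 = 34) plus the double crossovers (4).
RF(pr–b) = (34 + 4) / 634 = 38/634 = 0.0599 → 6.0 map units.

6.0 map units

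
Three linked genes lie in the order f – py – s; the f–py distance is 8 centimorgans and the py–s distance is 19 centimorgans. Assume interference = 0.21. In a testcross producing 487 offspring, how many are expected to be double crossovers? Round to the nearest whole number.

6

Map distances give recombination frequencies of 0.080 and 0.190 for the two intervals.
With interference 0.21 (so coincidence = 0.79), expected double-crossover frequency = 0.080 × 0.190 × 0.79 = 0.01201.
Expected number = 0.01201 × 487 = 5.85 ≈ 6.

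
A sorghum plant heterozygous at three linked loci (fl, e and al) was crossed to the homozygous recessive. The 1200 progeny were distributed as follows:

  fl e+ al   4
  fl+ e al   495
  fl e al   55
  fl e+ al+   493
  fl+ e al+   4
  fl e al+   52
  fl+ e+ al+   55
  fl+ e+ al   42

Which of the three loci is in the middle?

al

The two most frequent reciprocal classes, fl e+ al+ and fl+ e al, are the parental types, so the F1 was fl e+ al+ / fl+ e al.
The two rarest classes, fl e+ al and fl+ e al+, are the double crossovers. Comparing them with the parentals, only the al allele has switched, so al is the middle locus and the order is e – al – fl.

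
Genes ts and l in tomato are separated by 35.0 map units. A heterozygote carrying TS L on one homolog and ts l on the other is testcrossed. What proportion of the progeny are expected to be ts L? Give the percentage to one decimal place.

A map distance of 35.0 map units corresponds to a recombination frequency of 0.350.
The F1 is TS L / ts l, so ts L is a recombinant gamete class with expected frequency r/2 = 0.350/2 = 0.1750.
That is 0.1750 = 17.5% of the progeny.

17.5%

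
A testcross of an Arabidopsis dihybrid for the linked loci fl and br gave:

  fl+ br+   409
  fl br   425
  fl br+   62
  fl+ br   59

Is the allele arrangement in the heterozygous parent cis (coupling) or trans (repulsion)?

The two most frequent classes are fl+ br+ (409) and fl br (425); these are the parental (non-recombinant) types.
So the F1 carried fl+ br+ on one chromosome and fl br on the other — the recessive alleles are on the same chromosome (cis / coupling).

cis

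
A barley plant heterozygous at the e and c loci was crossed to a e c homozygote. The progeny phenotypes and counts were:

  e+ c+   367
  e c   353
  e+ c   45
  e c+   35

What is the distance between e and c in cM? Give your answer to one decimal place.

10.0 cM

The two most frequent classes, e+ c+ (367) and e c (353), are the parental types, so the F1 was e+ c+ / e c.
The recombinant classes are e+ c and e c+: 45 + 35 = 80.
Recombination frequency = 80/800 = 0.1000 ≈ 10.0%, i.e. 10.0 cM.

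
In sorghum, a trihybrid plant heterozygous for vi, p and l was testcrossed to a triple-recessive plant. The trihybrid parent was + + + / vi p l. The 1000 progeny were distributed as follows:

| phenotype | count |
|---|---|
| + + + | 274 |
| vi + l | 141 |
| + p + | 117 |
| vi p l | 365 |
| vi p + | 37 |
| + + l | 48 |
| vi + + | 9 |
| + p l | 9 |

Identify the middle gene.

vi

The two rarest classes, vi + + and + p l, are the double crossovers. Comparing them with the parentals, only the vi allele has switched, so vi is the middle locus and the order is p – vi – l.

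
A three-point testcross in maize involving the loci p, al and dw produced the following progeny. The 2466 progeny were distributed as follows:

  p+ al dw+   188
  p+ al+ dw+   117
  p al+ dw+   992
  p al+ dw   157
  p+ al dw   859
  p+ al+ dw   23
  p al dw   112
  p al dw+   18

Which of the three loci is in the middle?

al

The two most frequent reciprocal classes, p al+ dw+ and p+ al dw, are the parental types, so the F1 was p al+ dw+ / p+ al dw.
The two rarest classes, p al dw+ and p+ al+ dw, are the double crossovers. Comparing them with the parentals, only the al allele has switched, so al is the middle locus and the order is p – al – dw.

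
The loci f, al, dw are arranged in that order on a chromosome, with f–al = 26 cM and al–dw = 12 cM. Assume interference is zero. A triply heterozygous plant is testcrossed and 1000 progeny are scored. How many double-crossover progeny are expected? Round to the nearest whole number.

Map distances give recombination frequencies of 0.260 and 0.120 for the two intervals.
With no interference, expected double-crossover frequency = 0.260 × 0.120 = 0.03120.
Expected number = 0.03120 × 1000 = 31.20 ≈ 31.

31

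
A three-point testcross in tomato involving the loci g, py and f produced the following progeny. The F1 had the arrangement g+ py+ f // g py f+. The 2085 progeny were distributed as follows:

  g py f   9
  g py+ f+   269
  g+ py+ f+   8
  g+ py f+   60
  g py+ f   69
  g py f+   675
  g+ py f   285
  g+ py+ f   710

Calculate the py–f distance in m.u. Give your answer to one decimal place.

27.4 m.u.

The two rarest classes, g+ py+ f+ and g py f, are the double crossovers. Comparing them with the parentals, only the f allele has switched, so f is the middle locus and the order is g – f – py.
Crossovers in the f–py interval produce the single-crossover classes g+ py f and g py+ f+ (285 + 269 = 554) plus the double crossovers (17).
RF(f–py) = (554 + 17) / 2085 = 571/2085 = 0.2739 → 27.4 m.u.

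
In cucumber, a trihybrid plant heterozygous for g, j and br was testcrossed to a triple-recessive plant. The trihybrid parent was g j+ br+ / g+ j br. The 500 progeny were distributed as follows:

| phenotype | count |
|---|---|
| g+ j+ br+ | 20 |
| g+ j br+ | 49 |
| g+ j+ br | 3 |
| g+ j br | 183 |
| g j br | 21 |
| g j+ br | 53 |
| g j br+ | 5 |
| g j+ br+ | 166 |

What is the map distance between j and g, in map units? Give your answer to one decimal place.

9.8 map units

The two rarest classes, g j br+ and g+ j+ br, are the double crossovers. Comparing them with the parentals, only the j allele has switched, so j is the middle locus and the order is g – j – br.
Crossovers in the g–j interval produce the single-crossover classes g+ j+ br+ and g j br (20 + 21 = 41) plus the double crossovers (8).
RF(g–j) = (41 + 8) / 500 = 49/500 = 0.0980 → 9.8 map units.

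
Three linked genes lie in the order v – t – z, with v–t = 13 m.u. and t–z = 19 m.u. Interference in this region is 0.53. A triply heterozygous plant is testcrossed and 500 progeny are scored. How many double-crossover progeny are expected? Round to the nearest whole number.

6

Map distances give recombination frequencies of 0.130 and 0.190 for the two intervals.
With interference 0.53 (so coincidence = 0.47), expected double-crossover frequency = 0.130 × 0.190 × 0.47 = 0.01161.
Expected number = 0.01161 × 500 = 5.80 ≈ 6.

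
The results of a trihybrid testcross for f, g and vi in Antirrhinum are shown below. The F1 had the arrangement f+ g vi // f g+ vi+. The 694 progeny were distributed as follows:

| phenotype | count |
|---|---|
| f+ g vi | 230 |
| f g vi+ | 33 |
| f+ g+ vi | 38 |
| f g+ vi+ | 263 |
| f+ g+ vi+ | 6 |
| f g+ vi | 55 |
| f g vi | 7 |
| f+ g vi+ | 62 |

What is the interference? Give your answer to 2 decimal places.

The two rarest classes, f g vi and f+ g+ vi+, are the double crossovers. Comparing them with the parentals, only the f allele has switched, so f is the middle locus and the order is vi – f – g.
vi–f: (117 + 13)/694 = 0.1873; f–g: (71 + 13)/694 = 0.1210.
Expected DCO frequency = 0.1873 × 0.1210 ≈ 0.02266; observed = 13/694 ≈ 0.01873.
Coefficient of coincidence = 0.01873/0.02266 ≈ 0.83; interference = 1 − 0.83 = 0.17.

0.17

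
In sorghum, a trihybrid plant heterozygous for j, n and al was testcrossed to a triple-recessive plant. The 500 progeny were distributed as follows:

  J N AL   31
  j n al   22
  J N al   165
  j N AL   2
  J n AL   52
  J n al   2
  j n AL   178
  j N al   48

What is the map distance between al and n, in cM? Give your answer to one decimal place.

The two most frequent reciprocal classes, j n AL and J N al, are the parental types, so the F1 was j n AL / J N al.
The two rarest classes, j N AL and J n al, are the double crossovers. Comparing them with the parentals, only the n allele has switched, so n is the middle locus and the order is al – n – j.
Crossovers in the al–n interval produce the single-crossover classes j n al and J N AL (22 + 31 = 53) plus the double crossovers (4).
RF(al–n) = (53 + 4) / 500 = 57/500 = 0.1140 → 11.4 cM.

11.4 cM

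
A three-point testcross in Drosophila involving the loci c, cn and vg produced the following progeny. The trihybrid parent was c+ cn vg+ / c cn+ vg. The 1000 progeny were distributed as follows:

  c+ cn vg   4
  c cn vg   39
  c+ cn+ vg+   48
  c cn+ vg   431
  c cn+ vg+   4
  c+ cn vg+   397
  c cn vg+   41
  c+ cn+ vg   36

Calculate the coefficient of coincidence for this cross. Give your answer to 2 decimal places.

The two rarest classes, c+ cn vg and c cn+ vg+, are the double crossovers. Comparing them with the parentals, only the vg allele has switched, so vg is the middle locus and the order is cn – vg – c.
cn–vg: (87 + 8)/1000 = 0.0950; vg–c: (77 + 8)/1000 = 0.0850.
Expected DCO frequency = 0.0950 × 0.0850 ≈ 0.00808; observed = 8/1000 ≈ 0.00800.
Coefficient of coincidence = 0.00800/0.00808 ≈ 0.99.

0.99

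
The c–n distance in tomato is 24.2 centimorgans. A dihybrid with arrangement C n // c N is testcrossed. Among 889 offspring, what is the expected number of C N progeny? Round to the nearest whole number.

108

A map distance of 24.2 centimorgans corresponds to a recombination frequency of 0.242.
The F1 is C n / c N, so C N is a recombinant gamete class with expected frequency r/2 = 0.242/2 = 0.1210.
Expected number = 0.1210 × 889 = 107.57 ≈ 108.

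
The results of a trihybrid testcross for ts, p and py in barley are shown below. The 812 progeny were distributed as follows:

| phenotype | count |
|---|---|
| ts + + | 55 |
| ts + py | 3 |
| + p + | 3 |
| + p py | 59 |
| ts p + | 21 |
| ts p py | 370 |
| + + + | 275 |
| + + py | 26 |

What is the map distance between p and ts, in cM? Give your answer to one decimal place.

14.8 cM

The two most frequent reciprocal classes, ts p py and + + +, are the parental types, so the F1 was ts p py / + + +.
The two rarest classes, ts + py and + p +, are the double crossovers. Comparing them with the parentals, only the p allele has switched, so p is the middle locus and the order is ts – p – py.
Crossovers in the ts–p interval produce the single-crossover classes + p py and ts + + (59 + 55 = 114) plus the double crossovers (6).
RF(ts–p) = (114 + 6) / 812 = 120/812 = 0.1478 → 14.8 cM.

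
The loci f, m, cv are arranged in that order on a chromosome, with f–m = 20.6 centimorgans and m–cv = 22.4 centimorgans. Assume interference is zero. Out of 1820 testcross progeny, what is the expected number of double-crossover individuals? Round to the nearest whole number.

Map distances give recombination frequencies of 0.206 and 0.224 for the two intervals.
With no interference, expected double-crossover frequency = 0.206 × 0.224 = 0.04614.
Expected number = 0.04614 × 1820 = 83.98 ≈ 84.

84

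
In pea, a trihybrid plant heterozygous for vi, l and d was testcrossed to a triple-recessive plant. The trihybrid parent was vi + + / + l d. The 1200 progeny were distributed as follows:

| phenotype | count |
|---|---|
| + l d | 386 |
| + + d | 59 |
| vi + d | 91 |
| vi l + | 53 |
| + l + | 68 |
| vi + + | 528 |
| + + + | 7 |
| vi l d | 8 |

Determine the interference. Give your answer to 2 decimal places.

The two rarest classes, + + + and vi l d, are the double crossovers. Comparing them with the parentals, only the vi allele has switched, so vi is the middle locus and the order is l – vi – d.
l–vi: (112 + 15)/1200 = 0.1058; vi–d: (159 + 15)/1200 = 0.1450.
Expected DCO frequency = 0.1058 × 0.1450 ≈ 0.01534; observed = 15/1200 ≈ 0.01250.
Coefficient of coincidence = 0.01250/0.01534 ≈ 0.81; interference = 1 − 0.81 = 0.19.

0.19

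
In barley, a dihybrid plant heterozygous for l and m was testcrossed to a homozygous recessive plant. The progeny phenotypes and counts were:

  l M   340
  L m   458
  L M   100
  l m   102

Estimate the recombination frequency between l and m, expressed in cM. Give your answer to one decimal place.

The two most frequent classes, L m (458) and l M (340), are the parental types, so the F1 was L m / l M.
The recombinant classes are L M and l m: 100 + 102 = 202.
Recombination frequency = 202/1000 = 0.2020 ≈ 20.2%, i.e. 20.2 cM.

20.2 cM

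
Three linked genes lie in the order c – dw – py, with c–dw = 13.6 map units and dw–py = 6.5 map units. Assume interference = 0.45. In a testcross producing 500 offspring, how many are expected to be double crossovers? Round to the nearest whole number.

2

Map distances give recombination frequencies of 0.136 and 0.065 for the two intervals.
With interference 0.45 (so coincidence = 0.55), expected double-crossover frequency = 0.136 × 0.065 × 0.55 = 0.00486.
Expected number = 0.00486 × 500 = 2.43 ≈ 2.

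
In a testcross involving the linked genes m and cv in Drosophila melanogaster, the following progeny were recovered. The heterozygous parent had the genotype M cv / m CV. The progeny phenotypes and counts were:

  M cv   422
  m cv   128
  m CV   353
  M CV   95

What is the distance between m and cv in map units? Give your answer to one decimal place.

The recombinant classes are M CV and m cv: 95 + 128 = 223.
Recombination frequency = 223/998 = 0.2234 ≈ 22.3%, i.e. 22.3 map units.

22.3 map units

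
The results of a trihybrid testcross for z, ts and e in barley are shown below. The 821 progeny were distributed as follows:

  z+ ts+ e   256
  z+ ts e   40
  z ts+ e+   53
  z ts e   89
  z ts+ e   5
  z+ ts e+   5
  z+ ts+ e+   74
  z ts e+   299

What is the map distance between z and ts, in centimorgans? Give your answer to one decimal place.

The two most frequent reciprocal classes, z ts e+ and z+ ts+ e, are the parental types, so the F1 was z ts e+ / z+ ts+ e.
The two rarest classes, z+ ts e+ and z ts+ e, are the double crossovers. Comparing them with the parentals, only the z allele has switched, so z is the middle locus and the order is e – z – ts.
Crossovers in the z–ts interval produce the single-crossover classes z ts+ e+ and z+ ts e (53 + 40 = 93) plus the double crossovers (10).
RF(z–ts) = (93 + 10) / 821 = 103/821 = 0.1255 → 12.5 centimorgans.

12.5 centimorgans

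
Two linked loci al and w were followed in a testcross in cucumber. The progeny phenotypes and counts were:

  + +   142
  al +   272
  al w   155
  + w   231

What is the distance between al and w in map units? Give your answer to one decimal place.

37.1 map units

The two most frequent classes, + w (231) and al + (272), are the parental types, so the F1 was + w / al +.
The recombinant classes are + + and al w: 142 + 155 = 297.
Recombination frequency = 297/800 = 0.3713 ≈ 37.1%, i.e. 37.1 map units.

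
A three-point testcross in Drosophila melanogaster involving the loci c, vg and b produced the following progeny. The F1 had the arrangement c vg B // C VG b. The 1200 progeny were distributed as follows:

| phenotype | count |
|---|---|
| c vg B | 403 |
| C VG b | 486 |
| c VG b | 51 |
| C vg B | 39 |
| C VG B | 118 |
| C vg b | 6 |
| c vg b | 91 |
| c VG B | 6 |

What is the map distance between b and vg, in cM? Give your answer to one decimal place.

18.4 cM

The two rarest classes, c VG B and C vg b, are the double crossovers. Comparing them with the parentals, only the vg allele has switched, so vg is the middle locus and the order is c – vg – b.
Crossovers in the vg–b interval produce the single-crossover classes c vg b and C VG B (91 + 118 = 209) plus the double crossovers (12).
RF(vg–b) = (209 + 12) / 1200 = 221/1200 = 0.1842 → 18.4 cM.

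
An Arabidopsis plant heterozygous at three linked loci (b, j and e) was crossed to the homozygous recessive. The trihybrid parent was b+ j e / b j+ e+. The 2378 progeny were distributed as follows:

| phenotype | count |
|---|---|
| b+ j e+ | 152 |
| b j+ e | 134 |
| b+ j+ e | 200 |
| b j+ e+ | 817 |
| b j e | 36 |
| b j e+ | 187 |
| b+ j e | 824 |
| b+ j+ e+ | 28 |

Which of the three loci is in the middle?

The two rarest classes, b j e and b+ j+ e+, are the double crossovers. Comparing them with the parentals, only the b allele has switched, so b is the middle locus and the order is e – b – j.

b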